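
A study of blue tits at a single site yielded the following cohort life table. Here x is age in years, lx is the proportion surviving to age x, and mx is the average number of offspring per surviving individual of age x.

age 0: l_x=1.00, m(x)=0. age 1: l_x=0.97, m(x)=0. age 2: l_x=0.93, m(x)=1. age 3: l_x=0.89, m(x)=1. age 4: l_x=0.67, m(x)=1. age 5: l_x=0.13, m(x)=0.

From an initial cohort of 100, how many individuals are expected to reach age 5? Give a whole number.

13

Expected survivors = N0 · l_5 = 100 × 0.13 = 13 → 13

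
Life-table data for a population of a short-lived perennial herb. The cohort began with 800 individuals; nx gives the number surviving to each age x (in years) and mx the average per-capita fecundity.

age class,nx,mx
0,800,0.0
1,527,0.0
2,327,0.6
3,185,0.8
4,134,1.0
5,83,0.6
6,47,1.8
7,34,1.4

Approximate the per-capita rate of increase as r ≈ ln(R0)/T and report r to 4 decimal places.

-0.0515

lx = nx/n0 = nx/800: 1, 0.65875, 0.40875, 0.23125, 0.1675, 0.10375, 0.05875, 0.0425
R0 = Σ lx·mx = 0 + 0 + 0.24525… + 0.185… + 0.1675 + 0.06225… + 0.10575… + 0.0595 = 0.82525
Σ x·lx·mx = 3.07775; T = 3.07775/0.82525 = 3.72948…
r ≈ ln(R0)/T = ln(0.82525)/3.72948… = -0.0515… → -0.0515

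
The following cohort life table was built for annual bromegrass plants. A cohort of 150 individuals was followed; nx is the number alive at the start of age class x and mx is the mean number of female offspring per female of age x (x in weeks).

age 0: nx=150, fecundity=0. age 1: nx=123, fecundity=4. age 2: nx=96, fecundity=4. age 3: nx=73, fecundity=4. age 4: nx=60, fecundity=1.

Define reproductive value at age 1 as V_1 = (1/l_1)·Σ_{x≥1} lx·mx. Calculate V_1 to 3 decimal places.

9.984

lx = nx/n0 = nx/150: 1, 0.82, 0.64, 0.48667…, 0.4
lx·mx for x ≥ 1: 3.28, 2.56, 1.946667…, 0.4 → sum = 8.186667…
V_1 = 8.186667… / l_1 = 8.186667… / 0.82 = 9.98374… → 9.984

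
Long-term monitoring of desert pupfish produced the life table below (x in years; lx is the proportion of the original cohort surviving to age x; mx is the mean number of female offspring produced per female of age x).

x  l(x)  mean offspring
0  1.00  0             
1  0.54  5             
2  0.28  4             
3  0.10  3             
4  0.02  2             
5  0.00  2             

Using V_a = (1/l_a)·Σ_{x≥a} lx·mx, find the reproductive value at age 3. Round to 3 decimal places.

3.400

lx·mx for x ≥ 3: 0.3, 0.04, 0 → sum = 0.34
V_3 = 0.34 / l_3 = 0.34 / 0.1 = 3.4 → 3.400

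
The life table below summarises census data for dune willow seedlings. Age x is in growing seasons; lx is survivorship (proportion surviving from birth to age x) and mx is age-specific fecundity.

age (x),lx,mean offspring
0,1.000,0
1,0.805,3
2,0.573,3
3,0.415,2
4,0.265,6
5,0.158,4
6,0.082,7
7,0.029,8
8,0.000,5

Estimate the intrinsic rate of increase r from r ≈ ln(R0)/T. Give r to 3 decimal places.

0.724

R0 = Σ lx·mx = 0 + 2.415 + 1.719 + 0.83 + 1.59 + 0.632 + 0.574 + 0.232 + 0 = 7.992
Σ x·lx·mx = 22.931; T = 22.931/7.992 = 2.86924…
r ≈ ln(R0)/T = ln(7.992)/2.86924… = 0.72439… → 0.724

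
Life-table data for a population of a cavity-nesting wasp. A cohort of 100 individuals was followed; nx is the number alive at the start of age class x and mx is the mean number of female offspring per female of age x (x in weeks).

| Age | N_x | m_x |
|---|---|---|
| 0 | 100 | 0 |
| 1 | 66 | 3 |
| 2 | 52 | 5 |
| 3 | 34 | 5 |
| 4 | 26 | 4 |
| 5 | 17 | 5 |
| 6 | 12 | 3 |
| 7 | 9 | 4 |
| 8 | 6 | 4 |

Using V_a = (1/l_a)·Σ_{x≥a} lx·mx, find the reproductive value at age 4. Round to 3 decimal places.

10.962

lx = nx/n0 = nx/100: 1, 0.66, 0.52, 0.34, 0.26, 0.17, 0.12, 0.09, 0.06
lx·mx for x ≥ 4: 1.04, 0.85, 0.36, 0.36, 0.24 → sum = 2.85
V_4 = 2.85 / l_4 = 2.85 / 0.26 = 10.961538… → 10.962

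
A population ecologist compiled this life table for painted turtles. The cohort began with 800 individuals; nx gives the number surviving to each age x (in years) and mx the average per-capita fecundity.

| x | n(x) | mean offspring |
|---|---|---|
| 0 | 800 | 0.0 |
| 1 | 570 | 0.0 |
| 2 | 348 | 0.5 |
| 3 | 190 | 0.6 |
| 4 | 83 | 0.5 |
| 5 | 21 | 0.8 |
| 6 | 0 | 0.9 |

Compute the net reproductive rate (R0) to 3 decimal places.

0.433

lx = nx/n0 = nx/800: 1, 0.7125, 0.435, 0.2375, 0.10375, 0.02625, 0
lx·mx by age: 0, 0, 0.2175, 0.1425, 0.051875, 0.021, 0
R0 = Σ lx·mx = 0.432875 → 0.433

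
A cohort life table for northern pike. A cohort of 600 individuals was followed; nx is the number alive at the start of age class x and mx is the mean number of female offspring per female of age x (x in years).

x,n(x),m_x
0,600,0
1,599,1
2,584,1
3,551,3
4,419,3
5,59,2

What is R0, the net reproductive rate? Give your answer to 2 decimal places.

7.02

lx = nx/n0 = nx/600: 1, 0.99833…, 0.97333…, 0.91833…, 0.69833…, 0.09833…
lx·mx by age: 0, 0.998333…, 0.973333…, 2.755…, 2.095…, 0.196667…
R0 = Σ lx·mx = 7.018333… → 7.02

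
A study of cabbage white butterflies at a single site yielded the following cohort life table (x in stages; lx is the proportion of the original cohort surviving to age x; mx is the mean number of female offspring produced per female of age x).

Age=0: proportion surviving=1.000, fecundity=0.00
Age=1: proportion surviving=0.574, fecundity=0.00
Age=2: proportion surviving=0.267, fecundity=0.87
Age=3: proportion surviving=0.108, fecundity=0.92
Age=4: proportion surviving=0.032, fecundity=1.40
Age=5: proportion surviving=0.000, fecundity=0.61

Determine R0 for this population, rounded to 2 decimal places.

lx·mx by age: 0, 0, 0.23229, 0.09936, 0.0448, 0
R0 = Σ lx·mx = 0.37645 → 0.38

0.38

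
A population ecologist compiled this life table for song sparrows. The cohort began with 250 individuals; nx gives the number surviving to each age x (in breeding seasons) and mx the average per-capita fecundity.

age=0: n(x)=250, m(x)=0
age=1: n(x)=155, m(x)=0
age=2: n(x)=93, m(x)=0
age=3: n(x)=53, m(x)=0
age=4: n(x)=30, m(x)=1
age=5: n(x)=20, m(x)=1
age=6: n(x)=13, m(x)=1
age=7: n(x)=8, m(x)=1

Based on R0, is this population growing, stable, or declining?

lx = nx/n0 = nx/250: 1, 0.62, 0.372, 0.212, 0.12, 0.08, 0.052, 0.032
R0 = Σ lx·mx = 0 + 0 + 0 + 0 + 0.12 + 0.08 + 0.052 + 0.032 = 0.284
R0 < 1, so the population is declining.

declining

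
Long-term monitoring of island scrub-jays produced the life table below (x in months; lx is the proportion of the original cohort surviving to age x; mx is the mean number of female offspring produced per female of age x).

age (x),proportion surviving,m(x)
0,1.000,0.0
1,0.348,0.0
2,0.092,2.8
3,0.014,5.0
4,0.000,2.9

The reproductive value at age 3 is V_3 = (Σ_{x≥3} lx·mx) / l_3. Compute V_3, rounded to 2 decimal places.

5.00

lx·mx for x ≥ 3: 0.07, 0 → sum = 0.07
V_3 = 0.07 / l_3 = 0.07 / 0.014 = 5 → 5.00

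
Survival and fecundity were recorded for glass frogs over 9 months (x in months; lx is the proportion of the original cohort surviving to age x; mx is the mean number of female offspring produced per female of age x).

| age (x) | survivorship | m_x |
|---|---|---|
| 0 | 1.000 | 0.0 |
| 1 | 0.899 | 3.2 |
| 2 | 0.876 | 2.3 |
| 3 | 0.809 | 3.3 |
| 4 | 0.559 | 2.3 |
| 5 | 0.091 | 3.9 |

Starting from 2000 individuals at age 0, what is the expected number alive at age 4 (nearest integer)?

1118

Expected survivors = N0 · l_4 = 2000 × 0.559 = 1118 → 1118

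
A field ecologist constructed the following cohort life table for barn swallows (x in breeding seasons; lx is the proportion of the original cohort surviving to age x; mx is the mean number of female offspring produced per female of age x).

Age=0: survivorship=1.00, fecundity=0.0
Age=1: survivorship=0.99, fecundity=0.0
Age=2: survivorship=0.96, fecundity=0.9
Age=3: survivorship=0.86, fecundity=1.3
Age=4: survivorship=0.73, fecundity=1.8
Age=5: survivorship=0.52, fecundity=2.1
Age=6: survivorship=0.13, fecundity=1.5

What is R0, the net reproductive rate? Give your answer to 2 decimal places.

4.58

lx·mx by age: 0, 0, 0.864, 1.118, 1.314, 1.092, 0.195
R0 = Σ lx·mx = 4.583 → 4.58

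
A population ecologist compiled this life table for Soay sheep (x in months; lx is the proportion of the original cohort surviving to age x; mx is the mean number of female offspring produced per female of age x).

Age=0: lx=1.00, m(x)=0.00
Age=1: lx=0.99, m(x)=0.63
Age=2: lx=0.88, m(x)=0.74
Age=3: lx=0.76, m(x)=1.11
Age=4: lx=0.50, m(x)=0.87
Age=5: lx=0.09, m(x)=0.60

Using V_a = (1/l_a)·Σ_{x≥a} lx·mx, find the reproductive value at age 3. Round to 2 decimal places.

lx·mx for x ≥ 3: 0.8436, 0.435, 0.054 → sum = 1.3326
V_3 = 1.3326 / l_3 = 1.3326 / 0.76 = 1.753421… → 1.75

1.75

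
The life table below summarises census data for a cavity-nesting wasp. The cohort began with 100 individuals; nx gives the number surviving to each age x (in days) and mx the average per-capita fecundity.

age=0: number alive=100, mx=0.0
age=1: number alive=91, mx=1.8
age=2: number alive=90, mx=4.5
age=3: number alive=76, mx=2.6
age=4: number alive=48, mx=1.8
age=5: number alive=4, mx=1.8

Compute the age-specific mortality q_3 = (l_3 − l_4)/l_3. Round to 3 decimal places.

lx = nx/n0 = nx/100: 1, 0.91, 0.9, 0.76, 0.48, 0.04
q_3 = (l_3 − l_4) / l_3 = (0.76 − 0.48) / 0.76
     = 0.28 / 0.76 = 0.368421… → 0.368

0.368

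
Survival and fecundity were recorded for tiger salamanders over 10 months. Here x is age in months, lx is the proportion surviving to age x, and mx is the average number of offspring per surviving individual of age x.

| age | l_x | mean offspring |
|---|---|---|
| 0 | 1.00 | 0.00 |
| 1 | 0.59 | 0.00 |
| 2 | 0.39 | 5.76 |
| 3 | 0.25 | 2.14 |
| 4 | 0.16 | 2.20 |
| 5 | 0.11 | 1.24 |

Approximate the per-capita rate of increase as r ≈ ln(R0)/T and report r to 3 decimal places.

0.473

R0 = Σ lx·mx = 0 + 0 + 2.2464 + 0.535 + 0.352 + 0.1364 = 3.2698
Σ x·lx·mx = 8.1878; T = 8.1878/3.2698 = 2.50407…
r ≈ ln(R0)/T = ln(3.2698)/2.50407… = 0.47312… → 0.473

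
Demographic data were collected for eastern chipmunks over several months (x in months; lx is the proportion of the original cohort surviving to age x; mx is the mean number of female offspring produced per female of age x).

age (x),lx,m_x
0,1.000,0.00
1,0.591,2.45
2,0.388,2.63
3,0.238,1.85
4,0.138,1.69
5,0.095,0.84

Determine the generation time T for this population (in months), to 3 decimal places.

1.906

lx·mx: 0, 1.44795, 1.02044, 0.4403, 0.23322, 0.0798 → R0 = 3.22171
x·lx·mx: 0, 1.44795, 2.04088, 1.3209, 0.93288, 0.399 → Σ = 6.14161
T = 6.14161 / 3.22171 = 1.90632… → 1.906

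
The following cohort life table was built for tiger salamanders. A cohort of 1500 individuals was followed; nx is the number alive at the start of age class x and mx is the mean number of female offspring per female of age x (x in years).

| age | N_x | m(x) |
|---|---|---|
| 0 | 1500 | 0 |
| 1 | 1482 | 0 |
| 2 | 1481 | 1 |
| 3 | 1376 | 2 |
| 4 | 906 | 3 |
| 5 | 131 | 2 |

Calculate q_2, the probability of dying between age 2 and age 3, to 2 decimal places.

0.07

lx = nx/n0 = nx/1500: 1, 0.988, 0.98733…, 0.91733…, 0.604, 0.08733…
q_2 = (l_2 − l_3) / l_2 = (0.987333… − 0.917333…) / 0.987333…
     = 0.07… / 0.987333… = 0.070898… → 0.07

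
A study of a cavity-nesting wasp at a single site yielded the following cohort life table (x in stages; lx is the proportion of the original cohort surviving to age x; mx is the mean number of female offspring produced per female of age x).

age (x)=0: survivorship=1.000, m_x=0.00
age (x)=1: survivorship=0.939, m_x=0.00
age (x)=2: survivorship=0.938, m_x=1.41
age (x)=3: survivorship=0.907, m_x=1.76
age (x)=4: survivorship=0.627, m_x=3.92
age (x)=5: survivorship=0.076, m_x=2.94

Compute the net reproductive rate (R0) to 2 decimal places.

5.60

lx·mx by age: 0, 0, 1.32258, 1.59632, 2.45784, 0.22344
R0 = Σ lx·mx = 5.60018 → 5.60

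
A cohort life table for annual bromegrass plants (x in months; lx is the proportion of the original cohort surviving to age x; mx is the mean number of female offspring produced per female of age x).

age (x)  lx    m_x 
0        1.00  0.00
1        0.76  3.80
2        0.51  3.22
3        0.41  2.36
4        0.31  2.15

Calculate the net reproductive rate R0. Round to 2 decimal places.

6.16

lx·mx by age: 0, 2.888, 1.6422, 0.9676, 0.6665
R0 = Σ lx·mx = 6.1643 → 6.16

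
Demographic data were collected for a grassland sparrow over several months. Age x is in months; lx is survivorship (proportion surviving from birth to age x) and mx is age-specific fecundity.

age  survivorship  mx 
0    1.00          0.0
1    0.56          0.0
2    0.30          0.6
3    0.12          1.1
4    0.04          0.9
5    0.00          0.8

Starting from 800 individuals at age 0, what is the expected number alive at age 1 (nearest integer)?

Expected survivors = N0 · l_1 = 800 × 0.56 = 448 → 448

448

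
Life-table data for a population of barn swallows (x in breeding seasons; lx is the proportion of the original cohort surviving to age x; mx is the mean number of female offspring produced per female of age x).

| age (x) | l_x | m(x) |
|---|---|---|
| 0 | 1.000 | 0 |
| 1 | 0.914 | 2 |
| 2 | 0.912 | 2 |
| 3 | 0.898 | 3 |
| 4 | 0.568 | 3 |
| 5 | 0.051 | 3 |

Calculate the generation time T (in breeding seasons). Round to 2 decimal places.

2.58

lx·mx: 0, 1.828, 1.824, 2.694, 1.704, 0.153 → R0 = 8.203
x·lx·mx: 0, 1.828, 3.648, 8.082, 6.816, 0.765 → Σ = 21.139
T = 21.139 / 8.203 = 2.576984… → 2.58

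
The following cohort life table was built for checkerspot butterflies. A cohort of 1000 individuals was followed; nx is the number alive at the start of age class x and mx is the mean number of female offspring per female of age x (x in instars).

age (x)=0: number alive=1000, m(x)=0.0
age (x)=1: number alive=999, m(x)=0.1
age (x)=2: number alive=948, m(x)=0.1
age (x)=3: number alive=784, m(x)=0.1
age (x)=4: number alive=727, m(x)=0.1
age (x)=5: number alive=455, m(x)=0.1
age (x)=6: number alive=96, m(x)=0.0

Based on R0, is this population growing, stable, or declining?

lx = nx/n0 = nx/1000: 1, 0.999, 0.948, 0.784, 0.727, 0.455, 0.096
R0 = Σ lx·mx = 0 + 0.0999 + 0.0948 + 0.0784 + 0.0727 + 0.0455 + 0 = 0.3913
R0 < 1, so the population is declining.

declining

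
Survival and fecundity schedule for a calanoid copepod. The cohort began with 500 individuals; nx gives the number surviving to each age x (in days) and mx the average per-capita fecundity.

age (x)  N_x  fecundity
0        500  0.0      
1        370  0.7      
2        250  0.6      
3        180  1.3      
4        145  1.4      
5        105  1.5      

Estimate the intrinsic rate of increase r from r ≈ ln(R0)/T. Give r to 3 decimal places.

0.244

lx = nx/n0 = nx/500: 1, 0.74, 0.5, 0.36, 0.29, 0.21
R0 = Σ lx·mx = 0 + 0.518 + 0.3 + 0.468 + 0.406 + 0.315 = 2.007
Σ x·lx·mx = 5.721; T = 5.721/2.007 = 2.85052…
r ≈ ln(R0)/T = ln(2.007)/2.85052… = 0.24439… → 0.244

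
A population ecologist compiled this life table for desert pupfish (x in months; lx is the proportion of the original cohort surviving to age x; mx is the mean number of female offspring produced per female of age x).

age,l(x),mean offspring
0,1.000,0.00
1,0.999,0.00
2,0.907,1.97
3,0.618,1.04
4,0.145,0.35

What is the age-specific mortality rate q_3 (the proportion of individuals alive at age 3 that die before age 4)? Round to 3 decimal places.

0.765

q_3 = (l_3 − l_4) / l_3 = (0.618 − 0.145) / 0.618
     = 0.473 / 0.618 = 0.765372… → 0.765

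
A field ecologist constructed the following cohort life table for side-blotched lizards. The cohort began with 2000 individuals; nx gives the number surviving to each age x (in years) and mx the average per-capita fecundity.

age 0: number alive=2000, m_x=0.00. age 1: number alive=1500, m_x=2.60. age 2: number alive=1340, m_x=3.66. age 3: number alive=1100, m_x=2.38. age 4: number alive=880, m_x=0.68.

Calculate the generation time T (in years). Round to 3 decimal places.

1.993

lx = nx/n0 = nx/2000: 1, 0.75, 0.67, 0.55, 0.44
lx·mx: 0, 1.95, 2.4522, 1.309, 0.2992 → R0 = 6.0104
x·lx·mx: 0, 1.95, 4.9044, 3.927, 1.1968 → Σ = 11.9782
T = 11.9782 / 6.0104 = 1.992912… → 1.993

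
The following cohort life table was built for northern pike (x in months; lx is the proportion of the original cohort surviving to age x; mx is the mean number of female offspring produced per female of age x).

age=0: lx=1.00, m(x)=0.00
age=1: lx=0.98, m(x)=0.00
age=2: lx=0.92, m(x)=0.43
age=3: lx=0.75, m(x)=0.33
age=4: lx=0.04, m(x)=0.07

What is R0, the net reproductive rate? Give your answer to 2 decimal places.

0.65

lx·mx by age: 0, 0, 0.3956, 0.2475, 0.0028
R0 = Σ lx·mx = 0.6459 → 0.65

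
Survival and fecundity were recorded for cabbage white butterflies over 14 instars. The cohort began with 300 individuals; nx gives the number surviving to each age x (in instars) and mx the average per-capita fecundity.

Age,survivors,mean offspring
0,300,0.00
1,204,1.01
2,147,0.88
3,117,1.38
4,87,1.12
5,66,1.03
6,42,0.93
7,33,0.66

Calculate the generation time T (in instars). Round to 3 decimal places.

lx = nx/n0 = nx/300: 1, 0.68, 0.49, 0.39, 0.29, 0.22, 0.14, 0.11
lx·mx: 0, 0.6868, 0.4312, 0.5382, 0.3248, 0.2266, 0.1302, 0.0726 → R0 = 2.4104
x·lx·mx: 0, 0.6868, 0.8624, 1.6146, 1.2992, 1.133, 0.7812, 0.5082 → Σ = 6.8854
T = 6.8854 / 2.4104 = 2.856538… → 2.857

2.857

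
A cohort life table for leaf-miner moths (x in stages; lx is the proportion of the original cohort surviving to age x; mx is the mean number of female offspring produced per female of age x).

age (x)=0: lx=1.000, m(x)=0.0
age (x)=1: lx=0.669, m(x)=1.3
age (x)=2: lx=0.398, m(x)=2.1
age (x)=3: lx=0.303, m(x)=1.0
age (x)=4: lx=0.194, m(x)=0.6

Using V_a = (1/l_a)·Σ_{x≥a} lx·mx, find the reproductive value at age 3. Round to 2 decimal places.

lx·mx for x ≥ 3: 0.303, 0.1164 → sum = 0.4194
V_3 = 0.4194 / l_3 = 0.4194 / 0.303 = 1.384158… → 1.38

1.38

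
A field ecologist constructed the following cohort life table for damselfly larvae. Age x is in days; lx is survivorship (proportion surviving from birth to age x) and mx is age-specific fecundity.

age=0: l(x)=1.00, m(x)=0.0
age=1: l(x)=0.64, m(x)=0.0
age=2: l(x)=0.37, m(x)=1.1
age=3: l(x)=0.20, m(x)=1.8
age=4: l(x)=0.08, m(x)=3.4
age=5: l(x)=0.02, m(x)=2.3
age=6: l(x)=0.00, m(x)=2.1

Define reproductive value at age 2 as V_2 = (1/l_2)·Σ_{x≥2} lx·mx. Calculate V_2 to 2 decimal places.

lx·mx for x ≥ 2: 0.407, 0.36, 0.272, 0.046, 0 → sum = 1.085
V_2 = 1.085 / l_2 = 1.085 / 0.37 = 2.932432… → 2.93

2.93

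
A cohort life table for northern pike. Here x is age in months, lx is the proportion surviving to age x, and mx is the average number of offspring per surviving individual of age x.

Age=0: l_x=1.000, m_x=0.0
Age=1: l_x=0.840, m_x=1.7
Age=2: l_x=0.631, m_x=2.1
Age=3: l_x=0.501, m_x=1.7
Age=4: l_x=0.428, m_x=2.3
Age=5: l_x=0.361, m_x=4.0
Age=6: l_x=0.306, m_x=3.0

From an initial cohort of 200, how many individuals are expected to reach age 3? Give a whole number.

100

Expected survivors = N0 · l_3 = 200 × 0.501 = 100.2 → 100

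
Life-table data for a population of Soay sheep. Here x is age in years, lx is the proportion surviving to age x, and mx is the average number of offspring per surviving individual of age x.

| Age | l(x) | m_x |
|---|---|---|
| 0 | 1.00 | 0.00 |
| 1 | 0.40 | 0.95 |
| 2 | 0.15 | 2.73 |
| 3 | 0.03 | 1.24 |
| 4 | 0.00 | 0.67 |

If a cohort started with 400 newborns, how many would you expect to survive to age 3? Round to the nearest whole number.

Expected survivors = N0 · l_3 = 400 × 0.03 = 12 → 12

12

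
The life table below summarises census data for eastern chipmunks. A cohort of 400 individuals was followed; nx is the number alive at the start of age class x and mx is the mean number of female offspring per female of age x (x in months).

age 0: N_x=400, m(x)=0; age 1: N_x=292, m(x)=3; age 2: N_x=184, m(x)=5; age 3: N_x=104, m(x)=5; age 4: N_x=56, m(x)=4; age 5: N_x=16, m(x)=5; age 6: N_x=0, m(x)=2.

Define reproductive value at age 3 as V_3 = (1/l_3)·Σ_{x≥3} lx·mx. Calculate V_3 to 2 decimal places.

lx = nx/n0 = nx/400: 1, 0.73, 0.46, 0.26, 0.14, 0.04, 0
lx·mx for x ≥ 3: 1.3, 0.56, 0.2, 0 → sum = 2.06
V_3 = 2.06 / l_3 = 2.06 / 0.26 = 7.923077… → 7.92

7.92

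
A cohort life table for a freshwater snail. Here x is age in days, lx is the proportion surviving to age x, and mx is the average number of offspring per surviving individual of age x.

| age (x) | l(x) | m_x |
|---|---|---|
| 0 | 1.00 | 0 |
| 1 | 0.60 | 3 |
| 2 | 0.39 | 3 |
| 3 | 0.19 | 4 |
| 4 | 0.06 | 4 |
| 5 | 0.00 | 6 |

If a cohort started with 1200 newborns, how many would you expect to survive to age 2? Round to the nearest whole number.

Expected survivors = N0 · l_2 = 1200 × 0.39 = 468 → 468

468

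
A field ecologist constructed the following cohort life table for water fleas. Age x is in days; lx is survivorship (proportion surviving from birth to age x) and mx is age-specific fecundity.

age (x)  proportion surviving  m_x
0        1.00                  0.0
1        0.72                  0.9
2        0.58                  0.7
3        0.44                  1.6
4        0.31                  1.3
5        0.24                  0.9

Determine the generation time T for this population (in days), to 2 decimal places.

lx·mx: 0, 0.648, 0.406, 0.704, 0.403, 0.216 → R0 = 2.377
x·lx·mx: 0, 0.648, 0.812, 2.112, 1.612, 1.08 → Σ = 6.264
T = 6.264 / 2.377 = 2.635255… → 2.64

2.64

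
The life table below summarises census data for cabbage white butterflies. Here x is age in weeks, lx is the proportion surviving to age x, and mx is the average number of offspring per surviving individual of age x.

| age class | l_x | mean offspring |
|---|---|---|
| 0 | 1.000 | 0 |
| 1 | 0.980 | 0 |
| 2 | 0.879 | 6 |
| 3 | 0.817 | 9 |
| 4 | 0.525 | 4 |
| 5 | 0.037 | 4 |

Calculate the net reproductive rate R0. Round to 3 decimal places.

lx·mx by age: 0, 0, 5.274, 7.353, 2.1, 0.148
R0 = Σ lx·mx = 14.875 → 14.875

14.875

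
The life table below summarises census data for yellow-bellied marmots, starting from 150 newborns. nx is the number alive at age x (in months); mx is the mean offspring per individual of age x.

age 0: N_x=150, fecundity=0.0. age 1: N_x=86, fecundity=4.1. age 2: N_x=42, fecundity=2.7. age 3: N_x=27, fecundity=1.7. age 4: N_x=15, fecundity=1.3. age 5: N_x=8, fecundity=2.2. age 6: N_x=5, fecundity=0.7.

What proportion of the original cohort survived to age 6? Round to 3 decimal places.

0.033

l_6 = n_6/n_0 = 5/150 = 0.033333… → 0.033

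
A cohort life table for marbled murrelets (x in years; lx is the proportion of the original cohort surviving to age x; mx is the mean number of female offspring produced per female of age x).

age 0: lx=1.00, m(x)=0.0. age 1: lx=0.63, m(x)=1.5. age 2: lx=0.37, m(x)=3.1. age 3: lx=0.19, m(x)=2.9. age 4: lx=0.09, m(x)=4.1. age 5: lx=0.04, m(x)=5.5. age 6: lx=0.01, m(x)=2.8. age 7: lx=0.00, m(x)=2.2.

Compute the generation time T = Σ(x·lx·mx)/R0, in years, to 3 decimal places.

2.342

lx·mx: 0, 0.945, 1.147, 0.551, 0.369, 0.22, 0.028, 0 → R0 = 3.26
x·lx·mx: 0, 0.945, 2.294, 1.653, 1.476, 1.1, 0.168, 0 → Σ = 7.636
T = 7.636 / 3.26 = 2.342331… → 2.342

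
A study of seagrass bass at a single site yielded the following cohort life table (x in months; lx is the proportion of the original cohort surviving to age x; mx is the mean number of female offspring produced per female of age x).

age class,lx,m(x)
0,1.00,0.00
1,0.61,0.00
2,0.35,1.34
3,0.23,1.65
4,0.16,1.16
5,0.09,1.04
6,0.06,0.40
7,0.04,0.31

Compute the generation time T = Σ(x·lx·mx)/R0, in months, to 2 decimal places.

3.02

lx·mx: 0, 0, 0.469, 0.3795, 0.1856, 0.0936, 0.024, 0.0124 → R0 = 1.1641
x·lx·mx: 0, 0, 0.938, 1.1385, 0.7424, 0.468, 0.144, 0.0868 → Σ = 3.5177
T = 3.5177 / 1.1641 = 3.021819… → 3.02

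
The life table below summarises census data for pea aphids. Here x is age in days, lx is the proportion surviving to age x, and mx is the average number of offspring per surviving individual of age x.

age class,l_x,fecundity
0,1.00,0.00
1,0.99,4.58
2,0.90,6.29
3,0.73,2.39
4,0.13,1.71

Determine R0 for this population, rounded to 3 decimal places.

lx·mx by age: 0, 4.5342, 5.661, 1.7447, 0.2223
R0 = Σ lx·mx = 12.1622 → 12.162

12.162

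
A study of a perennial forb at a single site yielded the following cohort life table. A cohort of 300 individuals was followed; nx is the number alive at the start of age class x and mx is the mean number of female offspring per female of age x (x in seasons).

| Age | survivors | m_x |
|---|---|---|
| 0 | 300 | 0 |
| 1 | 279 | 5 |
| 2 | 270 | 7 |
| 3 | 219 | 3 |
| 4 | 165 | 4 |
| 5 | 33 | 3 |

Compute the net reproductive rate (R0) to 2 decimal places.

15.67

lx = nx/n0 = nx/300: 1, 0.93, 0.9, 0.73, 0.55, 0.11
lx·mx by age: 0, 4.65, 6.3, 2.19, 2.2, 0.33
R0 = Σ lx·mx = 15.67 → 15.67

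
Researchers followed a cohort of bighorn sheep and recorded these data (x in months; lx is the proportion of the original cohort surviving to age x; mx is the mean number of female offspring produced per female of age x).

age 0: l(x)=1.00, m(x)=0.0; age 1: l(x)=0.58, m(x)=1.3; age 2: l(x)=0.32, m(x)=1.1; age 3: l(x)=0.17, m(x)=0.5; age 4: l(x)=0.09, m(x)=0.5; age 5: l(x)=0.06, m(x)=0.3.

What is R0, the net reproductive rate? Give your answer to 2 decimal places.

lx·mx by age: 0, 0.754, 0.352, 0.085, 0.045, 0.018
R0 = Σ lx·mx = 1.254 → 1.25

1.25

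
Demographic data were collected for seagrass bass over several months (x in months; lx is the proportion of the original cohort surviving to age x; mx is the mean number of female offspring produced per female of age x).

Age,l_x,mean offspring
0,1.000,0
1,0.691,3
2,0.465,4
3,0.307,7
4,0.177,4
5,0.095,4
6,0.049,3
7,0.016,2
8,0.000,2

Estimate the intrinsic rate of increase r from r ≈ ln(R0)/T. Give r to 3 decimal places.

0.811

R0 = Σ lx·mx = 0 + 2.073 + 1.86 + 2.149 + 0.708 + 0.38 + 0.147 + 0.032 + 0 = 7.349
Σ x·lx·mx = 18.078; T = 18.078/7.349 = 2.45993…
r ≈ ln(R0)/T = ln(7.349)/2.45993… = 0.81082… → 0.811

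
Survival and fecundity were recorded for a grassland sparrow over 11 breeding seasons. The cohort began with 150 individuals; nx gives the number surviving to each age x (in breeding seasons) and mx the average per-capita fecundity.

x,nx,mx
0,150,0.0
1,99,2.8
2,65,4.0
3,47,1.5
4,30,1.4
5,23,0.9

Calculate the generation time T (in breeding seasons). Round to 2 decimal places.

1.91

lx = nx/n0 = nx/150: 1, 0.66, 0.43333…, 0.31333…, 0.2, 0.15333…
lx·mx: 0, 1.848, 1.733333…, 0.47…, 0.28, 0.138… → R0 = 4.469333…
x·lx·mx: 0, 1.848, 3.466667…, 1.41…, 1.12, 0.69… → Σ = 8.534667…
T = 8.534667… / 4.469333… = 1.909606… → 1.91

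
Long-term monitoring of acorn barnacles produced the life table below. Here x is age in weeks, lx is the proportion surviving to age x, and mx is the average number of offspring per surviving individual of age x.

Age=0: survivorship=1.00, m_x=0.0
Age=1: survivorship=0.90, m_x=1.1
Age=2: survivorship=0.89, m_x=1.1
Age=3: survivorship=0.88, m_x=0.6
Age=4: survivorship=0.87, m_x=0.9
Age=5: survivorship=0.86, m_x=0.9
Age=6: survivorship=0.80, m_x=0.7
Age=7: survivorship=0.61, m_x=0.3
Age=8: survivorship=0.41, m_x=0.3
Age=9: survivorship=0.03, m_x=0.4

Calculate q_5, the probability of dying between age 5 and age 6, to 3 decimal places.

q_5 = (l_5 − l_6) / l_5 = (0.86 − 0.8) / 0.86
     = 0.06 / 0.86 = 0.069767… → 0.070

0.070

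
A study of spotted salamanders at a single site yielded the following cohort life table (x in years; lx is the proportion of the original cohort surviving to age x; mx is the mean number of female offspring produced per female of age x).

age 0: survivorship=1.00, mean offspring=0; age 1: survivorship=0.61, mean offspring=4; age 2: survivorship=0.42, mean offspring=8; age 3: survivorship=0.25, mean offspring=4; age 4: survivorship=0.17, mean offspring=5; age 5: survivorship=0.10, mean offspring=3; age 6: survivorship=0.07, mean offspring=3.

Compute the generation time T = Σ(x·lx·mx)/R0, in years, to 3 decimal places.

lx·mx: 0, 2.44, 3.36, 1, 0.85, 0.3, 0.21 → R0 = 8.16
x·lx·mx: 0, 2.44, 6.72, 3, 3.4, 1.5, 1.26 → Σ = 18.32
T = 18.32 / 8.16 = 2.245098… → 2.245

2.245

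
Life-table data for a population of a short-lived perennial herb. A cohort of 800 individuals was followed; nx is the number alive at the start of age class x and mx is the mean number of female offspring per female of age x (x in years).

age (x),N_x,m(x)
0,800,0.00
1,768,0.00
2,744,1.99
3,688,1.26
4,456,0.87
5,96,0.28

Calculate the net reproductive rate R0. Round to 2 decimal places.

lx = nx/n0 = nx/800: 1, 0.96, 0.93, 0.86, 0.57, 0.12
lx·mx by age: 0, 0, 1.8507, 1.0836, 0.4959, 0.0336
R0 = Σ lx·mx = 3.4638 → 3.46

3.46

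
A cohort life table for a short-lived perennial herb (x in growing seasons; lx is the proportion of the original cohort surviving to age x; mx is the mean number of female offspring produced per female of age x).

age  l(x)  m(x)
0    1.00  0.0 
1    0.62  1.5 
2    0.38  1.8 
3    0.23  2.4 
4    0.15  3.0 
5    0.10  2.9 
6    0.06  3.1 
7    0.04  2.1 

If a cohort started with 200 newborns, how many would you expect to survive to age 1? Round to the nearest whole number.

124

Expected survivors = N0 · l_1 = 200 × 0.62 = 124 → 124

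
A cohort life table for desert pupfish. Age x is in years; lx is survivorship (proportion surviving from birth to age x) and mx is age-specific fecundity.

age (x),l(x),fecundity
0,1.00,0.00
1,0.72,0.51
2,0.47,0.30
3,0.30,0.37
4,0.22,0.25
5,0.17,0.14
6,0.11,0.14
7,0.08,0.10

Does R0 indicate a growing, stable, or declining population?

R0 = Σ lx·mx = 0 + 0.3672 + 0.141 + 0.111 + 0.055 + 0.0238 + 0.0154 + 0.008 = 0.7214
R0 < 1, so the population is declining.

declining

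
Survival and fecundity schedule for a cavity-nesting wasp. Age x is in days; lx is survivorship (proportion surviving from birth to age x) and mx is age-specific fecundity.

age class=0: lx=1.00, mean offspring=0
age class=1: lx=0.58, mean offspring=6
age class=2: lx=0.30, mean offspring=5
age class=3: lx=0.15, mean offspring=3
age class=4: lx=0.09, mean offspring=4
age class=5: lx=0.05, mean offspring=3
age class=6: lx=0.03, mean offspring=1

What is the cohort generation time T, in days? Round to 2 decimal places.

lx·mx: 0, 3.48, 1.5, 0.45, 0.36, 0.15, 0.03 → R0 = 5.97
x·lx·mx: 0, 3.48, 3, 1.35, 1.44, 0.75, 0.18 → Σ = 10.2
T = 10.2 / 5.97 = 1.708543… → 1.71

1.71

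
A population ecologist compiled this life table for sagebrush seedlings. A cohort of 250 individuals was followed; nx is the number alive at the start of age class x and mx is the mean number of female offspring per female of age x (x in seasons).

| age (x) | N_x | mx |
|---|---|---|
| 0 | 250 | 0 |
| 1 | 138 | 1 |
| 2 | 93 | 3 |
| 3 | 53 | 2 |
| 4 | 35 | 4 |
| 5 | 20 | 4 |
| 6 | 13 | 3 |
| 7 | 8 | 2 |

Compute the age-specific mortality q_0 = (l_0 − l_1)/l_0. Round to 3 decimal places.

lx = nx/n0 = nx/250: 1, 0.552, 0.372, 0.212, 0.14, 0.08, 0.052, 0.032
q_0 = (l_0 − l_1) / l_0 = (1 − 0.552) / 1
     = 0.448 / 1 = 0.448 → 0.448

0.448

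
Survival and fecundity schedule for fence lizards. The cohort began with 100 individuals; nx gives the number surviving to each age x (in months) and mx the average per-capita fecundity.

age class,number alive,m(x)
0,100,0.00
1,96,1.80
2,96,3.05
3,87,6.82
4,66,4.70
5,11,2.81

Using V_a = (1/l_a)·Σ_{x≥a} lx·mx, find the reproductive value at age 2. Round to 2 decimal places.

lx = nx/n0 = nx/100: 1, 0.96, 0.96, 0.87, 0.66, 0.11
lx·mx for x ≥ 2: 2.928, 5.9334, 3.102, 0.3091 → sum = 12.2725
V_2 = 12.2725 / l_2 = 12.2725 / 0.96 = 12.783854… → 12.78

12.78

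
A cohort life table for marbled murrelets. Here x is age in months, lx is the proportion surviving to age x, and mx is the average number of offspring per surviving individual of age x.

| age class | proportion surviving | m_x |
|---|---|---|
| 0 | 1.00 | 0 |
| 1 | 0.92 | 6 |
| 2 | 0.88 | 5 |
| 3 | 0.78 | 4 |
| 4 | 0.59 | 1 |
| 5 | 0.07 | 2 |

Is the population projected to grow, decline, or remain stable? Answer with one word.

growing

R0 = Σ lx·mx = 0 + 5.52 + 4.4 + 3.12 + 0.59 + 0.14 = 13.77
R0 > 1, so the population is growing.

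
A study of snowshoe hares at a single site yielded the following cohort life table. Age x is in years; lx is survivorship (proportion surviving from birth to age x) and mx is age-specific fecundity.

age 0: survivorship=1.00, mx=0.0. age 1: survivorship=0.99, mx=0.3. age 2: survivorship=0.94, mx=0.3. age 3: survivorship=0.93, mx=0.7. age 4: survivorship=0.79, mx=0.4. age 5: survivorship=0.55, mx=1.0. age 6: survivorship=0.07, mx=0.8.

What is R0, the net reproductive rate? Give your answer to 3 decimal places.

2.152

lx·mx by age: 0, 0.297, 0.282, 0.651, 0.316, 0.55, 0.056
R0 = Σ lx·mx = 2.152 → 2.152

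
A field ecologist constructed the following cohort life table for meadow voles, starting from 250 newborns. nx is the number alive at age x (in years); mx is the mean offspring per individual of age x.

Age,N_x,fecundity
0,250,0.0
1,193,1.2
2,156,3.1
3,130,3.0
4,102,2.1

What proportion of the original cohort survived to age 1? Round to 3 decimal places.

0.772

l_1 = n_1/n_0 = 193/250 = 0.772 → 0.772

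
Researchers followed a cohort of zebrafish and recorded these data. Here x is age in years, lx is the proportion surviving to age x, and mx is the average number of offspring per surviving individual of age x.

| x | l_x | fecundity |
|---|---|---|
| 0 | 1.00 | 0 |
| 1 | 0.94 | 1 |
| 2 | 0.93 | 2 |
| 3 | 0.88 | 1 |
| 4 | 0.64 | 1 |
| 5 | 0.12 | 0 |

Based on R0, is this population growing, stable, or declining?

R0 = Σ lx·mx = 0 + 0.94 + 1.86 + 0.88 + 0.64 + 0 = 4.32
R0 > 1, so the population is growing.

growing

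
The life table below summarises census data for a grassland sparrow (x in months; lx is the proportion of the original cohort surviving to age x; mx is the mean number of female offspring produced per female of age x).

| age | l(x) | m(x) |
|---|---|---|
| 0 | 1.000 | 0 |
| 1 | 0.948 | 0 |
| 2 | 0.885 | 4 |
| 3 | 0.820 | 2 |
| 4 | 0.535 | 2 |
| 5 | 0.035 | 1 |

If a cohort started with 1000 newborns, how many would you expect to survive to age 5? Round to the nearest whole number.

35

Expected survivors = N0 · l_5 = 1000 × 0.035 = 35 → 35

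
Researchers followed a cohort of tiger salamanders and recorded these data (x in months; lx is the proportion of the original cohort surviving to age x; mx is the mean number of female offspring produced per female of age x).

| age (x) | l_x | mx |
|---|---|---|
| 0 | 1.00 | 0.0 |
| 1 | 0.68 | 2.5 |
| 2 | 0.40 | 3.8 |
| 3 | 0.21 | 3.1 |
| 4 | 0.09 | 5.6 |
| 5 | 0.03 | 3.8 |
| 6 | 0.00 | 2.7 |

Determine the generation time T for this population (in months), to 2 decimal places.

lx·mx: 0, 1.7, 1.52, 0.651, 0.504, 0.114, 0 → R0 = 4.489
x·lx·mx: 0, 1.7, 3.04, 1.953, 2.016, 0.57, 0 → Σ = 9.279
T = 9.279 / 4.489 = 2.067053… → 2.07

2.07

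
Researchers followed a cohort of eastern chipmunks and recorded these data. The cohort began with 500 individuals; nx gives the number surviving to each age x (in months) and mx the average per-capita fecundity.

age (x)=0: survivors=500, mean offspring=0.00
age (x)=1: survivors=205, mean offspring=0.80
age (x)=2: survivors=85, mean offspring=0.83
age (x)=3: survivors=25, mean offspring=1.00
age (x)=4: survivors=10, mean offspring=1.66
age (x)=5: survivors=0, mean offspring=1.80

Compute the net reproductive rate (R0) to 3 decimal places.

lx = nx/n0 = nx/500: 1, 0.41, 0.17, 0.05, 0.02, 0
lx·mx by age: 0, 0.328, 0.1411, 0.05, 0.0332, 0
R0 = Σ lx·mx = 0.5523 → 0.552

0.552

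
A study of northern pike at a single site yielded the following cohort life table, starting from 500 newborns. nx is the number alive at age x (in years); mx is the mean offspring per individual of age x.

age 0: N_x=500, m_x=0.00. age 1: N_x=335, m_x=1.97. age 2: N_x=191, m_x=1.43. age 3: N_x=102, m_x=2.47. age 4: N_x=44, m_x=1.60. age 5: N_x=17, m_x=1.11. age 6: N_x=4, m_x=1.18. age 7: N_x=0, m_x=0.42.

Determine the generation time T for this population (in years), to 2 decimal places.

lx = nx/n0 = nx/500: 1, 0.67, 0.382, 0.204, 0.088, 0.034, 0.008, 0
lx·mx: 0, 1.3199, 0.54626, 0.50388, 0.1408, 0.03774, 0.00944, 0 → R0 = 2.55802
x·lx·mx: 0, 1.3199, 1.09252, 1.51164, 0.5632, 0.1887, 0.05664, 0 → Σ = 4.7326
T = 4.7326 / 2.55802 = 1.850103… → 1.85

1.85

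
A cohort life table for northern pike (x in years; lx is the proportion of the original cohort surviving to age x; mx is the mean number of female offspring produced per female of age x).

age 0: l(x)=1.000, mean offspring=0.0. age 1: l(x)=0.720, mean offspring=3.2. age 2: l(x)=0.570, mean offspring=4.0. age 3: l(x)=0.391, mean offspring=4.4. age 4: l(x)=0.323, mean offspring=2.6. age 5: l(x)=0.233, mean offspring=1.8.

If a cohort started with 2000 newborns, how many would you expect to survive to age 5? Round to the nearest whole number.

466

Expected survivors = N0 · l_5 = 2000 × 0.233 = 466 → 466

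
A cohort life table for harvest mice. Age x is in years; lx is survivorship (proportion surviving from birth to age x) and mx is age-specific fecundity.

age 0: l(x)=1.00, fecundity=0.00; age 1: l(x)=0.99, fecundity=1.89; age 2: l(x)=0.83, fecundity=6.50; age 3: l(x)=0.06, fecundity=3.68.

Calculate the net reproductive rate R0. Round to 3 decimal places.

lx·mx by age: 0, 1.8711, 5.395, 0.2208
R0 = Σ lx·mx = 7.4869 → 7.487

7.487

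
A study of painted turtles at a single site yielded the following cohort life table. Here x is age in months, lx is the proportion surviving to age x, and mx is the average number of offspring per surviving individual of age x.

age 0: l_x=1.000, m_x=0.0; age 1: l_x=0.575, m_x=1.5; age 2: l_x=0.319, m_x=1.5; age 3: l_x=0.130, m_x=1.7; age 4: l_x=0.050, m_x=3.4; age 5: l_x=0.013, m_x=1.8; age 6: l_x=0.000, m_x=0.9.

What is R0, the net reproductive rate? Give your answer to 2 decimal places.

lx·mx by age: 0, 0.8625, 0.4785, 0.221, 0.17, 0.0234, 0
R0 = Σ lx·mx = 1.7554 → 1.76

1.76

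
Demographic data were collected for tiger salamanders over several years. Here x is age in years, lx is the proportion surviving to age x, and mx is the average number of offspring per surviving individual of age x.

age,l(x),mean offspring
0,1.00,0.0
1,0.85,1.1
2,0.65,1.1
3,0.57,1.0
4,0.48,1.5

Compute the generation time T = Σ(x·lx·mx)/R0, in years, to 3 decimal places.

2.366

lx·mx: 0, 0.935, 0.715, 0.57, 0.72 → R0 = 2.94
x·lx·mx: 0, 0.935, 1.43, 1.71, 2.88 → Σ = 6.955
T = 6.955 / 2.94 = 2.365646… → 2.366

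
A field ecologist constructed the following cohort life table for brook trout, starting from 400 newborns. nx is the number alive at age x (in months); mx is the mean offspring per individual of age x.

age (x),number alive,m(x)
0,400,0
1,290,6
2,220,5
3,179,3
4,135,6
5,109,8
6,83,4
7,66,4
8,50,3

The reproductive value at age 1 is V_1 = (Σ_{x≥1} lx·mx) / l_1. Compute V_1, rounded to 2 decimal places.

20.02

lx = nx/n0 = nx/400: 1, 0.725, 0.55, 0.4475, 0.3375, 0.2725, 0.2075, 0.165, 0.125
lx·mx for x ≥ 1: 4.35, 2.75, 1.3425, 2.025, 2.18, 0.83, 0.66, 0.375 → sum = 14.5125
V_1 = 14.5125 / l_1 = 14.5125 / 0.725 = 20.017241… → 20.02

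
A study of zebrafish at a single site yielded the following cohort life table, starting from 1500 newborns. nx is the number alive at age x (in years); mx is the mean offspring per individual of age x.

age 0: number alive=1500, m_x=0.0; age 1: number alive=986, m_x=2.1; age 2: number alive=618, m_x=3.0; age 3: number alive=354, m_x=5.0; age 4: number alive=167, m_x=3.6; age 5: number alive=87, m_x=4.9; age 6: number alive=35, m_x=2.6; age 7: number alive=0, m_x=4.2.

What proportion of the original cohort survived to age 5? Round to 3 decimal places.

0.058

l_5 = n_5/n_0 = 87/1500 = 0.058 → 0.058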